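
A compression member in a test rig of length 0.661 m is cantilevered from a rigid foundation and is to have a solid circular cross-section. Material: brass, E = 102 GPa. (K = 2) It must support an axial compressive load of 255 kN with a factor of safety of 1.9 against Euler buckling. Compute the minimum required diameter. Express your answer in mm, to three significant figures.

d ≈ 64.3 mm

Required P_cr = n·P = 1.9 × 255 = 484.5 kN
L_e = K·L = 2 × 0.661 = 1.322 m
Required I = P_cr·L_e²/(π²E) = 4.845×10^5 × 1.322² / (π² × 1.02×10^11) = 8.411×10^-7 m⁴
I_req = 8.411×10^5 mm⁴
Solid circle: I = πd⁴/64  ⇒  d = (64I/π)^(1/4) = (64×8.411×10^5/π)^(1/4) = 64.3 mm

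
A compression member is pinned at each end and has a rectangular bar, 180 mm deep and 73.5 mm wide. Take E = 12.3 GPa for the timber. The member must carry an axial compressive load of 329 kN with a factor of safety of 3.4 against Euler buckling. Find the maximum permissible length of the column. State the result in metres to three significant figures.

L_max ≈ 0.804 m

Buckling occurs about the weak axis: I_min = h·b³/12 with b = 73.5 mm (the shorter side).
I_min = 180×73.5³/12 = 5.956×10^6 mm⁴
I = 5.956×10^-6 m⁴
Required critical load P_cr = n·P = 3.4 × 329 = 1119 kN = 1.119×10^6 N
From P_cr = π²EI/(K·L)²:  L = (1/K)·√(π²EI/P_cr) = (1/1)·√(π²×1.23×10^10×5.956×10^-6/1.119×10^6)
L = 0.804 m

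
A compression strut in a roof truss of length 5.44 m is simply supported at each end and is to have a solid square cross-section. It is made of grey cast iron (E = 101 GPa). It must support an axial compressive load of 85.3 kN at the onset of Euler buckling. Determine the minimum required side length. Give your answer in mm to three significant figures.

L_e = K·L = 1 × 5.44 = 5.440 m
Required I = P_cr·L_e²/(π²E) = 8.530×10^4 × 5.440² / (π² × 1.01×10^11) = 2.532×10^-6 m⁴
I_req = 2.532×10^6 mm⁴
Solid square: I = a⁴/12  ⇒  a = (12I)^(1/4) = (12×2.532×10^6)^(1/4) = 74.2 mm

a ≈ 74.2 mm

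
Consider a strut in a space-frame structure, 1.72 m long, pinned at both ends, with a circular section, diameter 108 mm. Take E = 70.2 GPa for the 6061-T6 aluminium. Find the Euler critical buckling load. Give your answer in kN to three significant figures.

P_cr ≈ 1560 kN

I = πd⁴/64 = π×108⁴/64 = 6.678×10^6 mm⁴
I = 6.678×10^6 mm⁴ = 6.678×10^-6 m⁴
Effective length L_e = K·L = 1 × 1.72 = 1.720 m
P_cr = π²EI / L_e² = π² × 70.2×10⁹ × 6.678×10^-6 / 1.720² = 1.564×10^6 N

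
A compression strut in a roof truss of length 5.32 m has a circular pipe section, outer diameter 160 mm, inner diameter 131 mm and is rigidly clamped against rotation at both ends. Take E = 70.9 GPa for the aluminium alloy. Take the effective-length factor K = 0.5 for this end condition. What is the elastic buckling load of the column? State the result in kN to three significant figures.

P_cr ≈ 1750 kN

d_o = 160 mm, d_i = 131 mm
I = π(d_o⁴ − d_i⁴)/64 = π(160⁴ − 131.0⁴)/64 = 1.771×10^7 mm⁴
I = 1.771×10^7 mm⁴ = 1.771×10^-5 m⁴
Effective length L_e = K·L = 0.5 × 5.32 = 2.660 m
P_cr = π²EI / L_e² = π² × 70.9×10⁹ × 1.771×10^-5 / 2.660² = 1.752×10^6 N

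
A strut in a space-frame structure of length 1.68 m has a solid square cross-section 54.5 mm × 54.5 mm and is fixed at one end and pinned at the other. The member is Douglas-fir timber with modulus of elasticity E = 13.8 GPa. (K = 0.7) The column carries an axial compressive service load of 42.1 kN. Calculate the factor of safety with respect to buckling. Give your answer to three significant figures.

n ≈ 1.72

I = a⁴/12 = 54.5⁴/12 = 7.352×10^5 mm⁴
I = 7.352×10^5 mm⁴ = 7.352×10^-7 m⁴
Effective length L_e = K·L = 0.7 × 1.68 = 1.176 m
P_cr = π²EI / L_e² = π² × 13.8×10⁹ × 7.352×10^-7 / 1.176² = 7.241×10^4 N
Factor of safety n = P_cr / P = 72.405 / 42.1 = 1.72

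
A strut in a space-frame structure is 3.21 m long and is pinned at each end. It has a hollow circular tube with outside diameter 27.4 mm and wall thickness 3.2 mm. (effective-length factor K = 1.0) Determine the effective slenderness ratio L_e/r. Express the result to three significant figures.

Inner diameter d_i = 27.4 − 2×3.2 = 21.00 mm
I = π(d_o⁴ − d_i⁴)/64 = π(27.4⁴ − 21.00⁴)/64 = 1.812×10^4 mm⁴
A = 243.3 mm²;  r_min = √(I/A) = √(1.812×10^4/243.3) = 8.630 mm
L_e = K·L = 1 × 3.21 m = 3.210 m = 3210.0 mm
λ = L_e / r_min = 3210.0 / 8.630 = 372

λ ≈ 372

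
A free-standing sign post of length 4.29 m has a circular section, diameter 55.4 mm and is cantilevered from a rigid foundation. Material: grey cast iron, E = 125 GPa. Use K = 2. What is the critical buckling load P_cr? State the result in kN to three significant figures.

P_cr ≈ 7.75 kN

I = πd⁴/64 = π×55.4⁴/64 = 4.624×10^5 mm⁴
I = 4.624×10^5 mm⁴ = 4.624×10^-7 m⁴
Effective length L_e = K·L = 2 × 4.29 = 8.580 m
P_cr = π²EI / L_e² = π² × 125×10⁹ × 4.624×10^-7 / 8.580² = 7.749×10^3 N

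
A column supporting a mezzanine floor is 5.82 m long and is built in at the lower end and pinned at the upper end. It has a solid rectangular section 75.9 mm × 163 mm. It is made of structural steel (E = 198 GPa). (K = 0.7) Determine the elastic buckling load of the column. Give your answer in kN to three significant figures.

P_cr ≈ 699 kN

Buckling occurs about the weak axis: I_min = h·b³/12 with b = 75.9 mm (the shorter side).
I_min = 163×75.9³/12 = 5.939×10^6 mm⁴
I = 5.939×10^6 mm⁴ = 5.939×10^-6 m⁴
Effective length L_e = K·L = 0.7 × 5.82 = 4.074 m
P_cr = π²EI / L_e² = π² × 198×10⁹ × 5.939×10^-6 / 4.074² = 6.993×10^5 N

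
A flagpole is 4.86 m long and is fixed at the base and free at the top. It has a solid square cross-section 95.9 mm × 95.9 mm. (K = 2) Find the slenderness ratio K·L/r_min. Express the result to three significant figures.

For a square r = a/√12 = 95.9/√12 = 27.68 mm
L_e = K·L = 2 × 4.86 m = 9.720 m = 9720.0 mm
λ = L_e / r_min = 9720.0 / 27.68 = 351

λ ≈ 351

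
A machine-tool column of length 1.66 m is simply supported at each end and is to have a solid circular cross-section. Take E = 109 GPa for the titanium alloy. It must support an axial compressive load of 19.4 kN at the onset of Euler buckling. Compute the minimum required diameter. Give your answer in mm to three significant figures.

d ≈ 31.7 mm

L_e = K·L = 1 × 1.66 = 1.660 m
Required I = P_cr·L_e²/(π²E) = 1.940×10^4 × 1.660² / (π² × 1.09×10^11) = 4.969×10^-8 m⁴
I_req = 4.969×10^4 mm⁴
Solid circle: I = πd⁴/64  ⇒  d = (64I/π)^(1/4) = (64×4.969×10^4/π)^(1/4) = 31.7 mm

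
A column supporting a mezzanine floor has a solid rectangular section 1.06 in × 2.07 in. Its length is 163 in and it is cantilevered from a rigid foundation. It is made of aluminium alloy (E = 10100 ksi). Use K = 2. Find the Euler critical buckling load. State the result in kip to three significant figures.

P_cr ≈ 0.193 kip

Buckling occurs about the weak axis: I_min = h·b³/12 with b = 1.06 in (the shorter side).
I_min = 2.07×1.06³/12 = 0.2055 in⁴
Effective length L_e = K·L = 2 × 163 = 326.0 in
P_cr = π²EI / L_e² = π² × 10100×10³ × 0.2055 / 326.0² = 192.7 lb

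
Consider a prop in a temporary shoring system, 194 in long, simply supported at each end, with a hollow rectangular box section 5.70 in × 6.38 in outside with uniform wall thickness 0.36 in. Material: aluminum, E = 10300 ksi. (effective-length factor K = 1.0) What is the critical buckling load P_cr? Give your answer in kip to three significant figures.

Inner dimensions: h_i = 6.38 − 2×0.36 = 5.660 in, b_i = 5.70 − 2×0.36 = 4.980 in
Weak-axis I_min = (h_o·b_o³ − h_i·b_i³)/12 with b_o = 5.70, b_i = 4.980 in (shorter outer/inner sides).
I_min = (6.38×5.70³ − 5.660×4.980³)/12 = 40.21 in⁴
Effective length L_e = K·L = 1 × 194 = 194.0 in
P_cr = π²EI / L_e² = π² × 10300×10³ × 40.21 / 194.0² = 1.086×10^5 lb

P_cr ≈ 109 kip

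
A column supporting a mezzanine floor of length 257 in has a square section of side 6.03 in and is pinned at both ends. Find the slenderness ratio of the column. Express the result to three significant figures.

For a square r = a/√12 = 6.03/√12 = 1.741 in
L_e = K·L = 1 × 257 = 257.0 in
λ = L_e / r_min = 257.00 / 1.741 = 148

λ ≈ 148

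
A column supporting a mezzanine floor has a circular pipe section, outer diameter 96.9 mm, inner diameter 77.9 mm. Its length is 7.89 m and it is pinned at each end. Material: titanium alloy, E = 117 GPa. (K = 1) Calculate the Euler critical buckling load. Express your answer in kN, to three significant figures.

P_cr ≈ 46.7 kN

d_o = 96.9 mm, d_i = 77.9 mm
I = π(d_o⁴ − d_i⁴)/64 = π(96.9⁴ − 77.90⁴)/64 = 2.520×10^6 mm⁴
I = 2.520×10^6 mm⁴ = 2.520×10^-6 m⁴
Effective length L_e = K·L = 1 × 7.89 = 7.890 m
P_cr = π²EI / L_e² = π² × 117×10⁹ × 2.520×10^-6 / 7.890² = 4.675×10^4 N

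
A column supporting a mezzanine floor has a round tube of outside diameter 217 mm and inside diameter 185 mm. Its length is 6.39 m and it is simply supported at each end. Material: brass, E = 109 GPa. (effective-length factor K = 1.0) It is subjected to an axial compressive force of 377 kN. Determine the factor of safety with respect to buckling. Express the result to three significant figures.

n ≈ 3.59

d_o = 217 mm, d_i = 185 mm
I = π(d_o⁴ − d_i⁴)/64 = π(217⁴ − 185.0⁴)/64 = 5.135×10^7 mm⁴
I = 5.135×10^7 mm⁴ = 5.135×10^-5 m⁴
Effective length L_e = K·L = 1 × 6.39 = 6.390 m
P_cr = π²EI / L_e² = π² × 109×10⁹ × 5.135×10^-5 / 6.390² = 1.353×10^6 N
Factor of safety n = P_cr / P = 1352.8 / 377 = 3.59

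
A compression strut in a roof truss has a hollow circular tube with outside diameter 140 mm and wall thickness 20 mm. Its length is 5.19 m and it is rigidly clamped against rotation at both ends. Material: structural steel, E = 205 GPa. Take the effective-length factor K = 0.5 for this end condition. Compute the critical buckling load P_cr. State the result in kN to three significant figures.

Inner diameter d_i = 140 − 2×20 = 100.0 mm
I = π(d_o⁴ − d_i⁴)/64 = π(140⁴ − 100.0⁴)/64 = 1.395×10^7 mm⁴
I = 1.395×10^7 mm⁴ = 1.395×10^-5 m⁴
Effective length L_e = K·L = 0.5 × 5.19 = 2.595 m
P_cr = π²EI / L_e² = π² × 205×10⁹ × 1.395×10^-5 / 2.595² = 4.191×10^6 N

P_cr ≈ 4190 kN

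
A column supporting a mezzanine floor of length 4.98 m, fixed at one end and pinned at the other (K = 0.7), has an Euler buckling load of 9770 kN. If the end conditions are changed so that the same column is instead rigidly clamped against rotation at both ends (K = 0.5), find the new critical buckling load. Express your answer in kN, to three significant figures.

P_cr ∝ 1/K², so P_cr,new = P_cr,old × (K_old/K_new)² = 9770 × (0.7/0.5)²
= 9770 × 1.960 = 19100 kN

P_cr ≈ 19100 kN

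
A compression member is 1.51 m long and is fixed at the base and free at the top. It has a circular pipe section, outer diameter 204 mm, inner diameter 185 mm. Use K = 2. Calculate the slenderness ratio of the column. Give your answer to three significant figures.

d_o = 204 mm, d_i = 185 mm
I = π(d_o⁴ − d_i⁴)/64 = π(204⁴ − 185.0⁴)/64 = 2.752×10^7 mm⁴
A = 5.805×10^3 mm²;  r_min = √(I/A) = √(2.752×10^7/5.805×10^3) = 68.85 mm
L_e = K·L = 2 × 1.51 m = 3.020 m = 3020.0 mm
λ = L_e / r_min = 3020.0 / 68.85 = 43.9

λ ≈ 43.9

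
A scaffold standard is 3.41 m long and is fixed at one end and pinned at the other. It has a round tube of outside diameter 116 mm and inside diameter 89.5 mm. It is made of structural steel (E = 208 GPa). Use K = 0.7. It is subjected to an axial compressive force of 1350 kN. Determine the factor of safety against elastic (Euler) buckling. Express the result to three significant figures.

n ≈ 1.53

d_o = 116 mm, d_i = 89.5 mm
I = π(d_o⁴ − d_i⁴)/64 = π(116⁴ − 89.50⁴)/64 = 5.738×10^6 mm⁴
I = 5.738×10^6 mm⁴ = 5.738×10^-6 m⁴
Effective length L_e = K·L = 0.7 × 3.41 = 2.387 m
P_cr = π²EI / L_e² = π² × 208×10⁹ × 5.738×10^-6 / 2.387² = 2.067×10^6 N
Factor of safety n = P_cr / P = 2067.5 / 1350 = 1.53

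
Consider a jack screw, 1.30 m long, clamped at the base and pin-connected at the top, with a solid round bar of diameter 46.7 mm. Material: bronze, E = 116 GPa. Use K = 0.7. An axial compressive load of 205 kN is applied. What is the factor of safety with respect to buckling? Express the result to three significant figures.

I = πd⁴/64 = π×46.7⁴/64 = 2.335×10^5 mm⁴
I = 2.335×10^5 mm⁴ = 2.335×10^-7 m⁴
Effective length L_e = K·L = 0.7 × 1.30 = 0.9100 m
P_cr = π²EI / L_e² = π² × 116×10⁹ × 2.335×10^-7 / 0.9100² = 3.228×10^5 N
Factor of safety n = P_cr / P = 322.78 / 205 = 1.57

n ≈ 1.57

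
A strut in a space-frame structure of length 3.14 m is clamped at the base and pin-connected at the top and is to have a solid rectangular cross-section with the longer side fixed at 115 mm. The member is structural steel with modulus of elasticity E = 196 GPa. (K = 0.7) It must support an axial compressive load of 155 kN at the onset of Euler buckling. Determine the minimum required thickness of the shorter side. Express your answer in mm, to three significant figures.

b ≈ 34.3 mm

L_e = K·L = 0.7 × 3.14 = 2.198 m
Required I = P_cr·L_e²/(π²E) = 1.550×10^5 × 2.198² / (π² × 1.96×10^11) = 3.871×10^-7 m⁴
I_req = 3.871×10^5 mm⁴
Rectangle, weak axis: I_min = h·b³/12 with h = 115 mm fixed  ⇒  b = (12I/h)^(1/3) = 34.3 mm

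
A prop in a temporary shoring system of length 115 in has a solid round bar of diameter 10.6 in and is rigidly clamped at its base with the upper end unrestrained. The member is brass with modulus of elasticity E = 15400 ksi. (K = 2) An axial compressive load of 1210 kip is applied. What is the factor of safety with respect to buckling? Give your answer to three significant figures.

I = πd⁴/64 = π×10.6⁴/64 = 619.7 in⁴
Effective length L_e = K·L = 2 × 115 = 230.0 in
P_cr = π²EI / L_e² = π² × 15400×10³ × 619.7 / 230.0² = 1.781×10^6 lb
Factor of safety n = P_cr / P = 1780.6 / 1210 = 1.47

n ≈ 1.47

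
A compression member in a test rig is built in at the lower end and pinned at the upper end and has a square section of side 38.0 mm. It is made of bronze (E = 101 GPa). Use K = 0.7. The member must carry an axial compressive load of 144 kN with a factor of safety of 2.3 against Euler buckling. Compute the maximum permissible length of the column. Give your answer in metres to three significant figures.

I = a⁴/12 = 38.0⁴/12 = 1.738×10^5 mm⁴
I = 1.738×10^-7 m⁴
Required critical load P_cr = n·P = 2.3 × 144 = 331.2 kN = 3.312×10^5 N
From P_cr = π²EI/(K·L)²:  L = (1/K)·√(π²EI/P_cr) = (1/0.7)·√(π²×1.01×10^11×1.738×10^-7/3.312×10^5)
L = 1.03 m

L_max ≈ 1.03 m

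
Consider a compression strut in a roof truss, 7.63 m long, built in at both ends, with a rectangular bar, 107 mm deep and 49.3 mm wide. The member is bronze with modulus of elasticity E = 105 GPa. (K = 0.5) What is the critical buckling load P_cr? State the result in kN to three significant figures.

P_cr ≈ 76.1 kN

Buckling occurs about the weak axis: I_min = h·b³/12 with b = 49.3 mm (the shorter side).
I_min = 107×49.3³/12 = 1.068×10^6 mm⁴
I = 1.068×10^6 mm⁴ = 1.068×10^-6 m⁴
Effective length L_e = K·L = 0.5 × 7.63 = 3.815 m
P_cr = π²EI / L_e² = π² × 105×10⁹ × 1.068×10^-6 / 3.815² = 7.608×10^4 N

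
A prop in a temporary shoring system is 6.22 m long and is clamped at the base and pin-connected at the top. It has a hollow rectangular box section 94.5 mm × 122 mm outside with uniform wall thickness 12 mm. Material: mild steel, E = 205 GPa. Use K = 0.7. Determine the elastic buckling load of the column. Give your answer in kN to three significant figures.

P_cr ≈ 610 kN

Inner dimensions: h_i = 122 − 2×12 = 98.00 mm, b_i = 94.5 − 2×12 = 70.50 mm
Weak-axis I_min = (h_o·b_o³ − h_i·b_i³)/12 with b_o = 94.5, b_i = 70.50 mm (shorter outer/inner sides).
I_min = (122×94.5³ − 98.00×70.50³)/12 = 5.718×10^6 mm⁴
I = 5.718×10^6 mm⁴ = 5.718×10^-6 m⁴
Effective length L_e = K·L = 0.7 × 6.22 = 4.354 m
P_cr = π²EI / L_e² = π² × 205×10⁹ × 5.718×10^-6 / 4.354² = 6.103×10^5 N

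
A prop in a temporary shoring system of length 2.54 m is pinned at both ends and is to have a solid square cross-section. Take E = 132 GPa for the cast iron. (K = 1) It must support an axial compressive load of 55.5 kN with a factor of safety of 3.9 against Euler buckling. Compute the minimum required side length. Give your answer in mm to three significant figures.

a ≈ 59.9 mm

Required P_cr = n·P = 3.9 × 55.5 = 216.4 kN
L_e = K·L = 1 × 2.54 = 2.540 m
Required I = P_cr·L_e²/(π²E) = 2.164×10^5 × 2.540² / (π² × 1.32×10^11) = 1.072×10^-6 m⁴
I_req = 1.072×10^6 mm⁴
Solid square: I = a⁴/12  ⇒  a = (12I)^(1/4) = (12×1.072×10^6)^(1/4) = 59.9 mm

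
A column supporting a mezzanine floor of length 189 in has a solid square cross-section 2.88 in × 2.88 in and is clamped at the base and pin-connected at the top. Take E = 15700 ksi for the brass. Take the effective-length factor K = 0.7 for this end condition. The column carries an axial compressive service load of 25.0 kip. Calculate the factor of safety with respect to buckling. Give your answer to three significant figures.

n ≈ 2.03

I = a⁴/12 = 2.88⁴/12 = 5.733 in⁴
Effective length L_e = K·L = 0.7 × 189 = 132.3 in
P_cr = π²EI / L_e² = π² × 15700×10³ × 5.733 / 132.3² = 5.075×10^4 lb
Factor of safety n = P_cr / P = 50.754 / 25.0 = 2.03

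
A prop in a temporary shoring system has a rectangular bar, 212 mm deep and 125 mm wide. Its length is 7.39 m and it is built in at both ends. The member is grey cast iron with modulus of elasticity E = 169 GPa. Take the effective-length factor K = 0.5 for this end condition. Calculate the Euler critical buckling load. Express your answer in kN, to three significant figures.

P_cr ≈ 4220 kN

Buckling occurs about the weak axis: I_min = h·b³/12 with b = 125 mm (the shorter side).
I_min = 212×125³/12 = 3.451×10^7 mm⁴
I = 3.451×10^7 mm⁴ = 3.451×10^-5 m⁴
Effective length L_e = K·L = 0.5 × 7.39 = 3.695 m
P_cr = π²EI / L_e² = π² × 169×10⁹ × 3.451×10^-5 / 3.695² = 4.215×10^6 N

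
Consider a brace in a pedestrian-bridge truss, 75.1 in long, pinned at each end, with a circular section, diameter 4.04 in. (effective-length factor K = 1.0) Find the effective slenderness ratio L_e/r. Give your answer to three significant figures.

I = πd⁴/64 = π×4.04⁴/64 = 13.08 in⁴
A = 12.82 in²;  r_min = √(I/A) = √(13.08/12.82) = 1.010 in
L_e = K·L = 1 × 75.1 = 75.10 in
λ = L_e / r_min = 75.100 / 1.010 = 74.4

λ ≈ 74.4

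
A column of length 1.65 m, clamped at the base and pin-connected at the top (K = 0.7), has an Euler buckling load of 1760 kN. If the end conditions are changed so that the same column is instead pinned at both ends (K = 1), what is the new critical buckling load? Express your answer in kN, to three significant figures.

P_cr ∝ 1/K², so P_cr,new = P_cr,old × (K_old/K_new)² = 1760 × (0.7/1)²
= 1760 × 0.4900 = 862 kN

P_cr ≈ 862 kN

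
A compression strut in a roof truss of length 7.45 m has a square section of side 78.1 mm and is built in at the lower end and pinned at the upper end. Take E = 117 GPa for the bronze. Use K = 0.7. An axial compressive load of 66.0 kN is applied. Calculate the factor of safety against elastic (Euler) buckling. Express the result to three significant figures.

n ≈ 1.99

I = a⁴/12 = 78.1⁴/12 = 3.100×10^6 mm⁴
I = 3.100×10^6 mm⁴ = 3.100×10^-6 m⁴
Effective length L_e = K·L = 0.7 × 7.45 = 5.215 m
P_cr = π²EI / L_e² = π² × 117×10⁹ × 3.100×10^-6 / 5.215² = 1.316×10^5 N
Factor of safety n = P_cr / P = 131.64 / 66.0 = 1.99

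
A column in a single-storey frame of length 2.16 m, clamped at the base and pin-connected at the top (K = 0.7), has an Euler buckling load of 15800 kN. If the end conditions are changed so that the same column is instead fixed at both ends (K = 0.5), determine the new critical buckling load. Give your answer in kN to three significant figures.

P_cr ≈ 31000 kN

P_cr ∝ 1/K², so P_cr,new = P_cr,old × (K_old/K_new)² = 15800 × (0.7/0.5)²
= 15800 × 1.960 = 31000 kN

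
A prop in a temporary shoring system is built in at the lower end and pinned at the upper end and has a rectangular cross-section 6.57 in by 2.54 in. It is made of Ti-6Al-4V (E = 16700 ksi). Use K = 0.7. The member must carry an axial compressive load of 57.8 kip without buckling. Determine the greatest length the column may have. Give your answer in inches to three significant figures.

Buckling occurs about the weak axis: I_min = h·b³/12 with b = 2.54 in (the shorter side).
I_min = 6.57×2.54³/12 = 8.972 in⁴
At the buckling limit P_cr = P = 5.780×10^4 lb
From P_cr = π²EI/(K·L)²:  L = (1/K)·√(π²EI/P_cr) = (1/0.7)·√(π²×1.67×10^7×8.972/5.780×10^4)
L = 229 in

L_max ≈ 229 in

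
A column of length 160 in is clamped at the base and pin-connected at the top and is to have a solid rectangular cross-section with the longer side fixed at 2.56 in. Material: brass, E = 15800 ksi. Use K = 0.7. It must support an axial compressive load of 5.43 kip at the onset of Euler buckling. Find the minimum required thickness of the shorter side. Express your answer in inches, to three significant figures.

b ≈ 1.27 in

L_e = K·L = 0.7 × 160 = 112.0 in
Required I = P_cr·L_e²/(π²E) = 5.430×10^3 × 112.0² / (π² × 1.58×10^7) = 0.4368 in⁴
Rectangle, weak axis: I_min = h·b³/12 with h = 2.56 in fixed  ⇒  b = (12I/h)^(1/3) = 1.27 in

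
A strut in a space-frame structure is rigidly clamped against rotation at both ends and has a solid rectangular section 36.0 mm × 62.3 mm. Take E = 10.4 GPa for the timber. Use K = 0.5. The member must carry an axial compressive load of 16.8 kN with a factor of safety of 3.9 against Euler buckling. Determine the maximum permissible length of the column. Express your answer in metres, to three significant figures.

L_max ≈ 1.23 m

Buckling occurs about the weak axis: I_min = h·b³/12 with b = 36.0 mm (the shorter side).
I_min = 62.3×36.0³/12 = 2.422×10^5 mm⁴
I = 2.422×10^-7 m⁴
Required critical load P_cr = n·P = 3.9 × 16.8 = 65.52 kN = 6.552×10^4 N
From P_cr = π²EI/(K·L)²:  L = (1/K)·√(π²EI/P_cr) = (1/0.5)·√(π²×1.04×10^10×2.422×10^-7/6.552×10^4)
L = 1.23 m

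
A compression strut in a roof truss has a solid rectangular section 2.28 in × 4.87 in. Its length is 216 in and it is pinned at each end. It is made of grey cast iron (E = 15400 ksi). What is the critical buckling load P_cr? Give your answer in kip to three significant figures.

Buckling occurs about the weak axis: I_min = h·b³/12 with b = 2.28 in (the shorter side).
I_min = 4.87×2.28³/12 = 4.810 in⁴
Effective length L_e = K·L = 1 × 216 = 216.0 in
P_cr = π²EI / L_e² = π² × 15400×10³ × 4.810 / 216.0² = 1.567×10^4 lb

P_cr ≈ 15.7 kip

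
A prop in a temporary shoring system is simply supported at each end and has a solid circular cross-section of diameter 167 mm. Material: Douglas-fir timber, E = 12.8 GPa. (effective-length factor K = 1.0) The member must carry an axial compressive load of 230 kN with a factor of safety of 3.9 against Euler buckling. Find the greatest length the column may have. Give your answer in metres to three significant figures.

L_max ≈ 2.32 m

I = πd⁴/64 = π×167⁴/64 = 3.818×10^7 mm⁴
I = 3.818×10^-5 m⁴
Required critical load P_cr = n·P = 3.9 × 230 = 897.0 kN = 8.970×10^5 N
From P_cr = π²EI/(K·L)²:  L = (1/K)·√(π²EI/P_cr) = (1/1)·√(π²×1.28×10^10×3.818×10^-5/8.970×10^5)
L = 2.32 m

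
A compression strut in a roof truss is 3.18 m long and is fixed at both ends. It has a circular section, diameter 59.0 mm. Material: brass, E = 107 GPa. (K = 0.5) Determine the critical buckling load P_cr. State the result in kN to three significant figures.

P_cr ≈ 248 kN

I = πd⁴/64 = π×59.0⁴/64 = 5.948×10^5 mm⁴
I = 5.948×10^5 mm⁴ = 5.948×10^-7 m⁴
Effective length L_e = K·L = 0.5 × 3.18 = 1.590 m
P_cr = π²EI / L_e² = π² × 107×10⁹ × 5.948×10^-7 / 1.590² = 2.485×10^5 N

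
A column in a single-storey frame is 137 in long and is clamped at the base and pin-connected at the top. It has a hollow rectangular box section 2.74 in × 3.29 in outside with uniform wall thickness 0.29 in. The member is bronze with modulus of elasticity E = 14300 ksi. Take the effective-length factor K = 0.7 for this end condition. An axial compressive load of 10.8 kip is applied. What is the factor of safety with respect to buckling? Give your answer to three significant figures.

Inner dimensions: h_i = 3.29 − 2×0.29 = 2.710 in, b_i = 2.74 − 2×0.29 = 2.160 in
Weak-axis I_min = (h_o·b_o³ − h_i·b_i³)/12 with b_o = 2.74, b_i = 2.160 in (shorter outer/inner sides).
I_min = (3.29×2.74³ − 2.710×2.160³)/12 = 3.364 in⁴
Effective length L_e = K·L = 0.7 × 137 = 95.90 in
P_cr = π²EI / L_e² = π² × 14300×10³ × 3.364 / 95.90² = 5.162×10^4 lb
Factor of safety n = P_cr / P = 51.624 / 10.8 = 4.78

n ≈ 4.78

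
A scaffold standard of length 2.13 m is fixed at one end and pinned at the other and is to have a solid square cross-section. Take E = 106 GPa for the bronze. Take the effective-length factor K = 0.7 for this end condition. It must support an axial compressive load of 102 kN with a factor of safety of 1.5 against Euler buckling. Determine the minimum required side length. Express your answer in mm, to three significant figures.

a ≈ 44.4 mm

Required P_cr = n·P = 1.5 × 102 = 153.0 kN
L_e = K·L = 0.7 × 2.13 = 1.491 m
Required I = P_cr·L_e²/(π²E) = 1.530×10^5 × 1.491² / (π² × 1.06×10^11) = 3.251×10^-7 m⁴
I_req = 3.251×10^5 mm⁴
Solid square: I = a⁴/12  ⇒  a = (12I)^(1/4) = (12×3.251×10^5)^(1/4) = 44.4 mm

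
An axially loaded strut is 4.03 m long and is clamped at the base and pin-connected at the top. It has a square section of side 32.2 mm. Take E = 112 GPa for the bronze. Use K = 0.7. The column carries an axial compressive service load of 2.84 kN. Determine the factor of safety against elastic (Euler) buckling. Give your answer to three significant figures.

I = a⁴/12 = 32.2⁴/12 = 8.959×10^4 mm⁴
I = 8.959×10^4 mm⁴ = 8.959×10^-8 m⁴
Effective length L_e = K·L = 0.7 × 4.03 = 2.821 m
P_cr = π²EI / L_e² = π² × 112×10⁹ × 8.959×10^-8 / 2.821² = 1.244×10^4 N
Factor of safety n = P_cr / P = 12.444 / 2.84 = 4.38

n ≈ 4.38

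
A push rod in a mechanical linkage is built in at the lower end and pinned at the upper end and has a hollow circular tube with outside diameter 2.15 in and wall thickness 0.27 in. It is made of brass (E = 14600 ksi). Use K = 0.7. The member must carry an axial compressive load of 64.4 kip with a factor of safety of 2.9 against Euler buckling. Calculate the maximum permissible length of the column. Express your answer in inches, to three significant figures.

L_max ≈ 33.6 in

Inner diameter d_i = 2.15 − 2×0.27 = 1.610 in
I = π(d_o⁴ − d_i⁴)/64 = π(2.15⁴ − 1.610⁴)/64 = 0.7191 in⁴
Required critical load P_cr = n·P = 2.9 × 64.4 = 186.8 kip = 1.868×10^5 lb
From P_cr = π²EI/(K·L)²:  L = (1/K)·√(π²EI/P_cr) = (1/0.7)·√(π²×1.46×10^7×0.7191/1.868×10^5)
L = 33.6 in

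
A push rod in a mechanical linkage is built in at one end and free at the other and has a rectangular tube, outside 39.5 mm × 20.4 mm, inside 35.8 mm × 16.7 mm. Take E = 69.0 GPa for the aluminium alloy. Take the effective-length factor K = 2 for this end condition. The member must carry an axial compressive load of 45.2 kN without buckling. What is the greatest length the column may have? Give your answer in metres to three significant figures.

L_max ≈ 0.230 m

Weak-axis I_min = (h_o·b_o³ − h_i·b_i³)/12 with b_o = 20.4, b_i = 16.70 mm (shorter outer/inner sides).
I_min = (39.5×20.4³ − 35.80×16.70³)/12 = 1.405×10^4 mm⁴
I = 1.405×10^-8 m⁴
At the buckling limit P_cr = P = 4.520×10^4 N
From P_cr = π²EI/(K·L)²:  L = (1/K)·√(π²EI/P_cr) = (1/2)·√(π²×6.90×10^10×1.405×10^-8/4.520×10^4)
L = 0.230 m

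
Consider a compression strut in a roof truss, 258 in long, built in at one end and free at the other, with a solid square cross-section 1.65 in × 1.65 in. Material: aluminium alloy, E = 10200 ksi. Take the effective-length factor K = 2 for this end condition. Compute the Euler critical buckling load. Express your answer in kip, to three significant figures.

I = a⁴/12 = 1.65⁴/12 = 0.6177 in⁴
Effective length L_e = K·L = 2 × 258 = 516.0 in
P_cr = π²EI / L_e² = π² × 10200×10³ × 0.6177 / 516.0² = 233.5 lb

P_cr ≈ 0.234 kip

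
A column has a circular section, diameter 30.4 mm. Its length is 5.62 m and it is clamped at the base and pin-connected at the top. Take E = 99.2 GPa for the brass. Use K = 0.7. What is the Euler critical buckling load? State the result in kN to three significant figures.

I = πd⁴/64 = π×30.4⁴/64 = 4.192×10^4 mm⁴
I = 4.192×10^4 mm⁴ = 4.192×10^-8 m⁴
Effective length L_e = K·L = 0.7 × 5.62 = 3.934 m
P_cr = π²EI / L_e² = π² × 99.2×10⁹ × 4.192×10^-8 / 3.934² = 2.652×10^3 N

P_cr ≈ 2.65 kN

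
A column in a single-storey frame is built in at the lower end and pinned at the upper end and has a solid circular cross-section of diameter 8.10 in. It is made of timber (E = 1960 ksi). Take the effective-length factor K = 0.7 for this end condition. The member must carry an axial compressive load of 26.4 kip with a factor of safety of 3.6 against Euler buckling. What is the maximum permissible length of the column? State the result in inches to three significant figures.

I = πd⁴/64 = π×8.10⁴/64 = 211.3 in⁴
Required critical load P_cr = n·P = 3.6 × 26.4 = 95.04 kip = 9.504×10^4 lb
From P_cr = π²EI/(K·L)²:  L = (1/K)·√(π²EI/P_cr) = (1/0.7)·√(π²×1.96×10^6×211.3/9.504×10^4)
L = 296 in

L_max ≈ 296 in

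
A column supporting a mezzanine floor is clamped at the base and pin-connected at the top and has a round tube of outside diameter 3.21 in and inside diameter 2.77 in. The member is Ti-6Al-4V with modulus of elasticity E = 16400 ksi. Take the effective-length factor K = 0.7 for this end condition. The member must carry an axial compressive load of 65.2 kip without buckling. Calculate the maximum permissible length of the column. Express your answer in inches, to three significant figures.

L_max ≈ 108 in

d_o = 3.21 in, d_i = 2.77 in
I = π(d_o⁴ − d_i⁴)/64 = π(3.21⁴ − 2.770⁴)/64 = 2.322 in⁴
At the buckling limit P_cr = P = 6.520×10^4 lb
From P_cr = π²EI/(K·L)²:  L = (1/K)·√(π²EI/P_cr) = (1/0.7)·√(π²×1.64×10^7×2.322/6.520×10^4)
L = 108 in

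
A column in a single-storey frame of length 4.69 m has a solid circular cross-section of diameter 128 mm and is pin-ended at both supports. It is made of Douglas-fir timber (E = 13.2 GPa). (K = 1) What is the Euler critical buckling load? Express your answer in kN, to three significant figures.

I = πd⁴/64 = π×128⁴/64 = 1.318×10^7 mm⁴
I = 1.318×10^7 mm⁴ = 1.318×10^-5 m⁴
Effective length L_e = K·L = 1 × 4.69 = 4.690 m
P_cr = π²EI / L_e² = π² × 13.2×10⁹ × 1.318×10^-5 / 4.690² = 7.804×10^4 N

P_cr ≈ 78.0 kN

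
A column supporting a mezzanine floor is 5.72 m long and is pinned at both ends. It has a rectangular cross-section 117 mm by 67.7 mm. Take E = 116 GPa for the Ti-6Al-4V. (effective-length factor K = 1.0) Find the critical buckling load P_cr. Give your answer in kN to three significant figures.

Buckling occurs about the weak axis: I_min = h·b³/12 with b = 67.7 mm (the shorter side).
I_min = 117×67.7³/12 = 3.025×10^6 mm⁴
I = 3.025×10^6 mm⁴ = 3.025×10^-6 m⁴
Effective length L_e = K·L = 1 × 5.72 = 5.720 m
P_cr = π²EI / L_e² = π² × 116×10⁹ × 3.025×10^-6 / 5.720² = 1.059×10^5 N

P_cr ≈ 106 kN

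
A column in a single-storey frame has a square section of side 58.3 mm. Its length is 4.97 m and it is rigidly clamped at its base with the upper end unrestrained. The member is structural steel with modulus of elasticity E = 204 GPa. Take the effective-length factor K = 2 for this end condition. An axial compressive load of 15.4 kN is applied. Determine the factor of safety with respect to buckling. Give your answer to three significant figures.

n ≈ 1.27

I = a⁴/12 = 58.3⁴/12 = 9.627×10^5 mm⁴
I = 9.627×10^5 mm⁴ = 9.627×10^-7 m⁴
Effective length L_e = K·L = 2 × 4.97 = 9.940 m
P_cr = π²EI / L_e² = π² × 204×10⁹ × 9.627×10^-7 / 9.940² = 1.962×10^4 N
Factor of safety n = P_cr / P = 19.618 / 15.4 = 1.27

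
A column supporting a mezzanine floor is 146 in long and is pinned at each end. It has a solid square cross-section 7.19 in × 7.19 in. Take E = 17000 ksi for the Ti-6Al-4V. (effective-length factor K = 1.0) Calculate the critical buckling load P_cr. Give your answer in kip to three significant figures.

I = a⁴/12 = 7.19⁴/12 = 222.7 in⁴
Effective length L_e = K·L = 1 × 146 = 146.0 in
P_cr = π²EI / L_e² = π² × 17000×10³ × 222.7 / 146.0² = 1.753×10^6 lb

P_cr ≈ 1750 kip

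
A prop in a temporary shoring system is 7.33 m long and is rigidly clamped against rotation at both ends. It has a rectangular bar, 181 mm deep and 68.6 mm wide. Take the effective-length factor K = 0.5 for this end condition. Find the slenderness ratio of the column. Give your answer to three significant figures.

λ ≈ 185

For a rectangle r_min = b/√12 = 68.6/√12 = 19.80 mm
L_e = K·L = 0.5 × 7.33 m = 3.665 m = 3665.0 mm
λ = L_e / r_min = 3665.0 / 19.80 = 185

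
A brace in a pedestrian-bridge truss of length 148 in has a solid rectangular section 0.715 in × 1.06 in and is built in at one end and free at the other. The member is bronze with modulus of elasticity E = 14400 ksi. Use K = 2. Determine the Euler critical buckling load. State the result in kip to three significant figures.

P_cr ≈ 0.0524 kip

Buckling occurs about the weak axis: I_min = h·b³/12 with b = 0.715 in (the shorter side).
I_min = 1.06×0.715³/12 = 3.229×10^-2 in⁴
Effective length L_e = K·L = 2 × 148 = 296.0 in
P_cr = π²EI / L_e² = π² × 14400×10³ × 3.229×10^-2 / 296.0² = 52.37 lb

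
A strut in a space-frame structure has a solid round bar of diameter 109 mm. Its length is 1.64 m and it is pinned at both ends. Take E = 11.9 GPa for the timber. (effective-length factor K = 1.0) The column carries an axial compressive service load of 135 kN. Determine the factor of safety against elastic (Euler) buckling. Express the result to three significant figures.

I = πd⁴/64 = π×109⁴/64 = 6.929×10^6 mm⁴
I = 6.929×10^6 mm⁴ = 6.929×10^-6 m⁴
Effective length L_e = K·L = 1 × 1.64 = 1.640 m
P_cr = π²EI / L_e² = π² × 11.9×10⁹ × 6.929×10^-6 / 1.640² = 3.026×10^5 N
Factor of safety n = P_cr / P = 302.58 / 135 = 2.24

n ≈ 2.24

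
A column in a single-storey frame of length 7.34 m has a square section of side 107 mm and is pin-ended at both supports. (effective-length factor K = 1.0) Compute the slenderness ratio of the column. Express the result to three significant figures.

λ ≈ 238

For a square r = a/√12 = 107/√12 = 30.89 mm
L_e = K·L = 1 × 7.34 m = 7.340 m = 7340.0 mm
λ = L_e / r_min = 7340.0 / 30.89 = 238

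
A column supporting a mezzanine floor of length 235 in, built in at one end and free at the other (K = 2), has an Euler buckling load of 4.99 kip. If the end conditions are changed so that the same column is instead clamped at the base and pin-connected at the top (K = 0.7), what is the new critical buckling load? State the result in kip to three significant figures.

P_cr ≈ 40.7 kip

P_cr ∝ 1/K², so P_cr,new = P_cr,old × (K_old/K_new)² = 4.99 × (2/0.7)²
= 4.99 × 8.163 = 40.7 kip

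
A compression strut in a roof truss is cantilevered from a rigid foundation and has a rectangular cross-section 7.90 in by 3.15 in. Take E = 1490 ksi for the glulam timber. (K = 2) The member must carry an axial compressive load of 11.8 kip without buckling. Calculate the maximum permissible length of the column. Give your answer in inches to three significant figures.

L_max ≈ 80.1 in

Buckling occurs about the weak axis: I_min = h·b³/12 with b = 3.15 in (the shorter side).
I_min = 7.90×3.15³/12 = 20.58 in⁴
At the buckling limit P_cr = P = 1.180×10^4 lb
From P_cr = π²EI/(K·L)²:  L = (1/K)·√(π²EI/P_cr) = (1/2)·√(π²×1.49×10^6×20.58/1.180×10^4)
L = 80.1 in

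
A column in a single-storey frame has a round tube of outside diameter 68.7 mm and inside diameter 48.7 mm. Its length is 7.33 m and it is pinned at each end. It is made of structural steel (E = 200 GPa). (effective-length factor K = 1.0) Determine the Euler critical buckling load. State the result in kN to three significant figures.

P_cr ≈ 30.0 kN

d_o = 68.7 mm, d_i = 48.7 mm
I = π(d_o⁴ − d_i⁴)/64 = π(68.7⁴ − 48.70⁴)/64 = 8.173×10^5 mm⁴
I = 8.173×10^5 mm⁴ = 8.173×10^-7 m⁴
Effective length L_e = K·L = 1 × 7.33 = 7.330 m
P_cr = π²EI / L_e² = π² × 200×10⁹ × 8.173×10^-7 / 7.330² = 3.003×10^4 N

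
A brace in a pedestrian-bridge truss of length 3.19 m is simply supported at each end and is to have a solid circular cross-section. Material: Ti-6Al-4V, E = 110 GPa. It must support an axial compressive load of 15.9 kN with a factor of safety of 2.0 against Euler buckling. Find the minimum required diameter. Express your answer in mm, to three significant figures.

Required P_cr = n·P = 2.0 × 15.9 = 31.80 kN
L_e = K·L = 1 × 3.19 = 3.190 m
Required I = P_cr·L_e²/(π²E) = 3.180×10^4 × 3.190² / (π² × 1.10×10^11) = 2.981×10^-7 m⁴
I_req = 2.981×10^5 mm⁴
Solid circle: I = πd⁴/64  ⇒  d = (64I/π)^(1/4) = (64×2.981×10^5/π)^(1/4) = 49.6 mm

d ≈ 49.6 mm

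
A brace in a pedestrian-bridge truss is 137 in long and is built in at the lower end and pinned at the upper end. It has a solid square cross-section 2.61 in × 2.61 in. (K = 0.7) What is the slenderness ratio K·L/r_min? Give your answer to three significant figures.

For a square r = a/√12 = 2.61/√12 = 0.7534 in
L_e = K·L = 0.7 × 137 = 95.90 in
λ = L_e / r_min = 95.900 / 0.7534 = 127

λ ≈ 127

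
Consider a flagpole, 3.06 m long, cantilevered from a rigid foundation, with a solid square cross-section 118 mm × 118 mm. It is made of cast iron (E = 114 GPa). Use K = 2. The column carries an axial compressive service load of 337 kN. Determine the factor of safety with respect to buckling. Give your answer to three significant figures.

n ≈ 1.44

I = a⁴/12 = 118⁴/12 = 1.616×10^7 mm⁴
I = 1.616×10^7 mm⁴ = 1.616×10^-5 m⁴
Effective length L_e = K·L = 2 × 3.06 = 6.120 m
P_cr = π²EI / L_e² = π² × 114×10⁹ × 1.616×10^-5 / 6.120² = 4.853×10^5 N
Factor of safety n = P_cr / P = 485.34 / 337 = 1.44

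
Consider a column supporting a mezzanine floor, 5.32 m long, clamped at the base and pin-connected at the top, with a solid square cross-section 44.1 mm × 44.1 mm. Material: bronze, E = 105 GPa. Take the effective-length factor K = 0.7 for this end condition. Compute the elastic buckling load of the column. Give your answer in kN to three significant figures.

P_cr ≈ 23.6 kN

I = a⁴/12 = 44.1⁴/12 = 3.152×10^5 mm⁴
I = 3.152×10^5 mm⁴ = 3.152×10^-7 m⁴
Effective length L_e = K·L = 0.7 × 5.32 = 3.724 m
P_cr = π²EI / L_e² = π² × 105×10⁹ × 3.152×10^-7 / 3.724² = 2.355×10^4 N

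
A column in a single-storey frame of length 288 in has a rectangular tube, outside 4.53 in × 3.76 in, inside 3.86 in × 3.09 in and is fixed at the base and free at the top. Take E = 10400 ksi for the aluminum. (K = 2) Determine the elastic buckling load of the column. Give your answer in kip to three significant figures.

Weak-axis I_min = (h_o·b_o³ − h_i·b_i³)/12 with b_o = 3.76, b_i = 3.090 in (shorter outer/inner sides).
I_min = (4.53×3.76³ − 3.860×3.090³)/12 = 10.58 in⁴
Effective length L_e = K·L = 2 × 288 = 576.0 in
P_cr = π²EI / L_e² = π² × 10400×10³ × 10.58 / 576.0² = 3.272×10^3 lb

P_cr ≈ 3.27 kip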